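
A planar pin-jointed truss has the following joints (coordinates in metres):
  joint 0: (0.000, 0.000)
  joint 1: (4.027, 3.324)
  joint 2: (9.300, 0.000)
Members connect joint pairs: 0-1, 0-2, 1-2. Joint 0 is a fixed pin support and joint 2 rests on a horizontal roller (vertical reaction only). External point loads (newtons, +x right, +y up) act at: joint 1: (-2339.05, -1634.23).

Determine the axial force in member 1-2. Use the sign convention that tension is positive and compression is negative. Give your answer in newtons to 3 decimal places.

240.747

N=3 nodes, M=3 members, R=3 reactions → 2N=6, M+R=6
member 0 (0-1): L=5.2217, (cx,cy)=(0.7712,0.6366)
member 1 (0-2): L=9.3000, (cx,cy)=(1.0000,0.0000)
member 2 (1-2): L=6.2333, (cx,cy)=(0.8459,-0.5333)
solve A·x = −loads:
  F[0-1] = -2768.8805 N (compression)
  F[0-2] = -203.6586 N (compression)
  F[1-2] = +240.7466 N (tension)
  Rx@0 = +2339.0500 N
  Ry@0 = +1762.6126 N
  Ry@2 = -128.3826 N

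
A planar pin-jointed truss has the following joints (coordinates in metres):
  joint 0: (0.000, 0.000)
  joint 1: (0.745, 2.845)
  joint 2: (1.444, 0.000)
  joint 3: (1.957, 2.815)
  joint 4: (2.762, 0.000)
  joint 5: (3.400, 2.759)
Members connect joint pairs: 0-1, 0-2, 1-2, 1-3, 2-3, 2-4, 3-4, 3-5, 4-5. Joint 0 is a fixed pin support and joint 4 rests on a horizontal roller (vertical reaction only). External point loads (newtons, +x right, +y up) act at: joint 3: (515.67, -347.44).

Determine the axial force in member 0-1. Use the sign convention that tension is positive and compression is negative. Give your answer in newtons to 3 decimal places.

N=6 nodes, M=9 members, R=3 reactions → 2N=12, M+R=12
member 0 (0-1): L=2.9409, (cx,cy)=(0.2533,0.9674)
member 1 (0-2): L=1.4440, (cx,cy)=(1.0000,0.0000)
member 2 (1-2): L=2.9296, (cx,cy)=(0.2386,-0.9711)
member 3 (1-3): L=1.2124, (cx,cy)=(0.9997,-0.0247)
member 4 (2-3): L=2.8614, (cx,cy)=(0.1793,0.9838)
member 5 (2-4): L=1.3180, (cx,cy)=(1.0000,0.0000)
member 6 (3-4): L=2.9278, (cx,cy)=(0.2749,-0.9615)
member 7 (3-5): L=1.4441, (cx,cy)=(0.9992,-0.0388)
member 8 (4-5): L=2.8318, (cx,cy)=(0.2253,0.9743)
solve A·x = −loads:
  F[0-1] = +438.6084 N (tension)
  F[0-2] = +404.5611 N (tension)
  F[1-2] = -442.4436 N (compression)
  F[1-3] = +216.7415 N (tension)
  F[2-3] = +436.7416 N (tension)
  F[2-4] = +220.6935 N (tension)
  F[3-4] = -802.6775 N (compression)
  F[3-5] = -0.0000 N (compression)
  F[4-5] = +0.0000 N (tension)
  Rx@0 = -515.6700 N
  Ry@0 = -424.3019 N
  Ry@4 = +771.7419 N

438.608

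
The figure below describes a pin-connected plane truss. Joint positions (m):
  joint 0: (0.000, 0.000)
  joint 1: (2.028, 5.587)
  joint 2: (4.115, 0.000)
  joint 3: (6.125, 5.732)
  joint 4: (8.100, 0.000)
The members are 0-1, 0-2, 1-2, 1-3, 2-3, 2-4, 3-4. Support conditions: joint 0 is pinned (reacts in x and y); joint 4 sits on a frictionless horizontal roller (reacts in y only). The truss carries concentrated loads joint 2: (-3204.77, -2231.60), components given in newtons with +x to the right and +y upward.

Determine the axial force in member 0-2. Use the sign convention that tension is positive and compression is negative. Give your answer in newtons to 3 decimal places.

-2806.251

N=5 nodes, M=7 members, R=3 reactions → 2N=10, M+R=10
member 0 (0-1): L=5.9437, (cx,cy)=(0.3412,0.9400)
member 1 (0-2): L=4.1150, (cx,cy)=(1.0000,0.0000)
member 2 (1-2): L=5.9641, (cx,cy)=(0.3499,-0.9368)
member 3 (1-3): L=4.0996, (cx,cy)=(0.9994,0.0354)
member 4 (2-3): L=6.0742, (cx,cy)=(0.3309,0.9437)
member 5 (2-4): L=3.9850, (cx,cy)=(1.0000,0.0000)
member 6 (3-4): L=6.0627, (cx,cy)=(0.3258,-0.9455)
solve A·x = −loads:
  F[0-1] = -1167.9830 N (compression)
  F[0-2] = -2806.2511 N (compression)
  F[1-2] = +1141.8378 N (tension)
  F[1-3] = -798.5805 N (compression)
  F[2-3] = +1231.3222 N (tension)
  F[2-4] = +390.6269 N (tension)
  F[3-4] = -1199.1176 N (compression)
  Rx@0 = +3204.7700 N
  Ry@0 = +1097.8921 N
  Ry@4 = +1133.7079 N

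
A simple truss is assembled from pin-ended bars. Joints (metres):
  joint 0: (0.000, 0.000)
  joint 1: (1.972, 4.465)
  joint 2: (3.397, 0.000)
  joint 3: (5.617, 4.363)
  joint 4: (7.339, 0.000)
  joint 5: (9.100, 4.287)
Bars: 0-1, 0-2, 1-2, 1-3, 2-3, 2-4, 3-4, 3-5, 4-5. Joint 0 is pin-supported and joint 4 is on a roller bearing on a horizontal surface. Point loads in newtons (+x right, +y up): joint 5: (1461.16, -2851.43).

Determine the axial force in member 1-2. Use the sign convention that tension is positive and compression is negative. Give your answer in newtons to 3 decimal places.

N=6 nodes, M=9 members, R=3 reactions → 2N=12, M+R=12
member 0 (0-1): L=4.8811, (cx,cy)=(0.4040,0.9148)
member 1 (0-2): L=3.3970, (cx,cy)=(1.0000,0.0000)
member 2 (1-2): L=4.6869, (cx,cy)=(0.3040,-0.9527)
member 3 (1-3): L=3.6464, (cx,cy)=(0.9996,-0.0280)
member 4 (2-3): L=4.8953, (cx,cy)=(0.4535,0.8913)
member 5 (2-4): L=3.9420, (cx,cy)=(1.0000,0.0000)
member 6 (3-4): L=4.6905, (cx,cy)=(0.3671,-0.9302)
member 7 (3-5): L=3.4838, (cx,cy)=(0.9998,-0.0218)
member 8 (4-5): L=4.6346, (cx,cy)=(0.3800,0.9250)
solve A·x = −loads:
  F[0-1] = +1681.0230 N (tension)
  F[0-2] = +782.0126 N (tension)
  F[1-2] = -1648.8141 N (compression)
  F[1-3] = +1180.9152 N (tension)
  F[2-3] = +1762.4030 N (tension)
  F[2-4] = -518.5327 N (compression)
  F[3-4] = -1714.3653 N (compression)
  F[3-5] = +2609.6964 N (tension)
  F[4-5] = -3021.0819 N (compression)
  Rx@0 = -1461.1600 N
  Ry@0 = -1537.7246 N
  Ry@4 = +4389.1546 N

-1648.814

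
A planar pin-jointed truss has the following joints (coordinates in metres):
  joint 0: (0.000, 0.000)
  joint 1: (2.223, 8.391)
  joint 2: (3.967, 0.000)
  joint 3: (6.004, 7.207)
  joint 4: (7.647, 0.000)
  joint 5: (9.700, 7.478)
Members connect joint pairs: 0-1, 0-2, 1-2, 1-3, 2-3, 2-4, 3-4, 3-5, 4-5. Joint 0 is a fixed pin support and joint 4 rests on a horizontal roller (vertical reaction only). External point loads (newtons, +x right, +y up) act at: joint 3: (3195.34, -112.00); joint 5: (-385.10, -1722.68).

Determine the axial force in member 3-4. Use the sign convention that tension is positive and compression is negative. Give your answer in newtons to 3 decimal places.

-3260.304

N=6 nodes, M=9 members, R=3 reactions → 2N=12, M+R=12
member 0 (0-1): L=8.6805, (cx,cy)=(0.2561,0.9667)
member 1 (0-2): L=3.9670, (cx,cy)=(1.0000,0.0000)
member 2 (1-2): L=8.5703, (cx,cy)=(0.2035,-0.9791)
member 3 (1-3): L=3.9620, (cx,cy)=(0.9543,-0.2988)
member 4 (2-3): L=7.4893, (cx,cy)=(0.2720,0.9623)
member 5 (2-4): L=3.6800, (cx,cy)=(1.0000,0.0000)
member 6 (3-4): L=7.3919, (cx,cy)=(0.2223,-0.9750)
member 7 (3-5): L=3.7059, (cx,cy)=(0.9973,0.0731)
member 8 (4-5): L=7.7547, (cx,cy)=(0.2647,0.9643)
solve A·x = −loads:
  F[0-1] = +3179.3442 N (tension)
  F[0-2] = +1996.0353 N (tension)
  F[1-2] = -3636.0640 N (compression)
  F[1-3] = +1628.5345 N (tension)
  F[2-3] = +3699.4499 N (tension)
  F[2-4] = +249.9212 N (tension)
  F[3-4] = -3260.3037 N (compression)
  F[3-5] = +89.8875 N (tension)
  F[4-5] = -1793.2376 N (compression)
  Rx@0 = -2810.2400 N
  Ry@0 = -3073.3207 N
  Ry@4 = +4908.0007 N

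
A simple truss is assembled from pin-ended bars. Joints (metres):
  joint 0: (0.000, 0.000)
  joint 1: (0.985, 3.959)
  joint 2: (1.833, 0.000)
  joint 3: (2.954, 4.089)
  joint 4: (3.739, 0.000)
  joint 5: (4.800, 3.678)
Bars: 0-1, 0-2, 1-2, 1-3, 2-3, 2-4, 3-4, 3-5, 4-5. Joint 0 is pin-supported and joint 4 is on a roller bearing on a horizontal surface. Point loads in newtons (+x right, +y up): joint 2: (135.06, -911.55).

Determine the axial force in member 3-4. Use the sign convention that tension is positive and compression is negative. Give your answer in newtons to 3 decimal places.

-455.037

N=6 nodes, M=9 members, R=3 reactions → 2N=12, M+R=12
member 0 (0-1): L=4.0797, (cx,cy)=(0.2414,0.9704)
member 1 (0-2): L=1.8330, (cx,cy)=(1.0000,0.0000)
member 2 (1-2): L=4.0488, (cx,cy)=(0.2094,-0.9778)
member 3 (1-3): L=1.9733, (cx,cy)=(0.9978,0.0659)
member 4 (2-3): L=4.2399, (cx,cy)=(0.2644,0.9644)
member 5 (2-4): L=1.9060, (cx,cy)=(1.0000,0.0000)
member 6 (3-4): L=4.1637, (cx,cy)=(0.1885,-0.9821)
member 7 (3-5): L=1.8912, (cx,cy)=(0.9761,-0.2173)
member 8 (4-5): L=3.8280, (cx,cy)=(0.2772,0.9608)
solve A·x = −loads:
  F[0-1] = -478.8396 N (compression)
  F[0-2] = +250.6709 N (tension)
  F[1-2] = +460.8895 N (tension)
  F[1-3] = -212.6036 N (compression)
  F[2-3] = +477.8886 N (tension)
  F[2-4] = +85.7907 N (tension)
  F[3-4] = -455.0369 N (compression)
  F[3-5] = -0.0000 N (compression)
  F[4-5] = +0.0000 N (tension)
  Rx@0 = -135.0600 N
  Ry@0 = +464.6735 N
  Ry@4 = +446.8765 N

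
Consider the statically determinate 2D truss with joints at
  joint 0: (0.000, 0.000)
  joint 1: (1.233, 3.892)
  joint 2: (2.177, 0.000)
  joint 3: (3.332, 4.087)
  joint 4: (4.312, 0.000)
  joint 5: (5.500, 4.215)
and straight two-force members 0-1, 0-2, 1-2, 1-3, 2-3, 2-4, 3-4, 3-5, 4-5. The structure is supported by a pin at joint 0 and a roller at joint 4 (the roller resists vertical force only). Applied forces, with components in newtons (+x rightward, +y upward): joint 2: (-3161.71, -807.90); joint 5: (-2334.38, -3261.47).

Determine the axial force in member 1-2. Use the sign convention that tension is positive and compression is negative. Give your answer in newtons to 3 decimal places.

1741.766

N=6 nodes, M=9 members, R=3 reactions → 2N=12, M+R=12
member 0 (0-1): L=4.0826, (cx,cy)=(0.3020,0.9533)
member 1 (0-2): L=2.1770, (cx,cy)=(1.0000,0.0000)
member 2 (1-2): L=4.0048, (cx,cy)=(0.2357,-0.9718)
member 3 (1-3): L=2.1080, (cx,cy)=(0.9957,0.0925)
member 4 (2-3): L=4.2471, (cx,cy)=(0.2720,0.9623)
member 5 (2-4): L=2.1350, (cx,cy)=(1.0000,0.0000)
member 6 (3-4): L=4.2029, (cx,cy)=(0.2332,-0.9724)
member 7 (3-5): L=2.1718, (cx,cy)=(0.9983,0.0589)
member 8 (4-5): L=4.3792, (cx,cy)=(0.2713,0.9625)
solve A·x = −loads:
  F[0-1] = -1870.6659 N (compression)
  F[0-2] = -4931.1294 N (compression)
  F[1-2] = +1741.7661 N (tension)
  F[1-3] = -979.7206 N (compression)
  F[2-3] = -919.4403 N (compression)
  F[2-4] = -1108.8162 N (compression)
  F[3-4] = +915.6915 N (tension)
  F[3-5] = -1441.5861 N (compression)
  F[4-5] = -3300.2653 N (compression)
  Rx@0 = +5496.0900 N
  Ry@0 = +1783.3144 N
  Ry@4 = +2286.0556 N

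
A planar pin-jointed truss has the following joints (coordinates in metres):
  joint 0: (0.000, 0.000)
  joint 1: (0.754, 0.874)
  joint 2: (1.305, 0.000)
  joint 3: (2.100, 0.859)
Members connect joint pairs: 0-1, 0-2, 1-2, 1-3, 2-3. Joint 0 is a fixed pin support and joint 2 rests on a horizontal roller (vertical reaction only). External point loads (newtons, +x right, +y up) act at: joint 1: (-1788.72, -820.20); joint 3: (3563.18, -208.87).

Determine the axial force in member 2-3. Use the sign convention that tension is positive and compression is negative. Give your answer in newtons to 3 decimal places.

N=4 nodes, M=5 members, R=3 reactions → 2N=8, M+R=8
member 0 (0-1): L=1.1543, (cx,cy)=(0.6532,0.7572)
member 1 (0-2): L=1.3050, (cx,cy)=(1.0000,0.0000)
member 2 (1-2): L=1.0332, (cx,cy)=(0.5333,-0.8459)
member 3 (1-3): L=1.3461, (cx,cy)=(0.9999,-0.0111)
member 4 (2-3): L=1.1704, (cx,cy)=(0.6792,0.7339)
solve A·x = −loads:
  F[0-1] = +1226.1287 N (tension)
  F[0-2] = +973.5359 N (tension)
  F[1-2] = -2116.0580 N (compression)
  F[1-3] = +3718.3707 N (tension)
  F[2-3] = -228.1378 N (compression)
  Rx@0 = -1774.4600 N
  Ry@0 = -928.3922 N
  Ry@2 = +1957.4622 N

-228.138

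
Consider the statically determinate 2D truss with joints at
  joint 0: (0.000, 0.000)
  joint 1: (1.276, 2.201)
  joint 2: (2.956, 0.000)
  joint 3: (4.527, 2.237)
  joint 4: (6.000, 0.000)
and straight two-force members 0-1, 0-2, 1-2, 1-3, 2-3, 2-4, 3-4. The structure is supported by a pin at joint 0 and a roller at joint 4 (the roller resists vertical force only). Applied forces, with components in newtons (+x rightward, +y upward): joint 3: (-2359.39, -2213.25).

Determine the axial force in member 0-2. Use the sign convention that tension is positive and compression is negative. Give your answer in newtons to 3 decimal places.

N=5 nodes, M=7 members, R=3 reactions → 2N=10, M+R=10
member 0 (0-1): L=2.5441, (cx,cy)=(0.5015,0.8651)
member 1 (0-2): L=2.9560, (cx,cy)=(1.0000,0.0000)
member 2 (1-2): L=2.7689, (cx,cy)=(0.6067,-0.7949)
member 3 (1-3): L=3.2512, (cx,cy)=(0.9999,0.0111)
member 4 (2-3): L=2.7335, (cx,cy)=(0.5747,0.8184)
member 5 (2-4): L=3.0440, (cx,cy)=(1.0000,0.0000)
member 6 (3-4): L=2.6784, (cx,cy)=(0.5500,-0.8352)
solve A·x = −loads:
  F[0-1] = -1644.8533 N (compression)
  F[0-2] = -1534.4180 N (compression)
  F[1-2] = +1763.7753 N (tension)
  F[1-3] = -1895.2402 N (compression)
  F[2-3] = -1713.2264 N (compression)
  F[2-4] = +520.3489 N (tension)
  F[3-4] = -946.1706 N (compression)
  Rx@0 = +2359.3900 N
  Ry@0 = +1423.0121 N
  Ry@4 = +790.2379 N

-1534.418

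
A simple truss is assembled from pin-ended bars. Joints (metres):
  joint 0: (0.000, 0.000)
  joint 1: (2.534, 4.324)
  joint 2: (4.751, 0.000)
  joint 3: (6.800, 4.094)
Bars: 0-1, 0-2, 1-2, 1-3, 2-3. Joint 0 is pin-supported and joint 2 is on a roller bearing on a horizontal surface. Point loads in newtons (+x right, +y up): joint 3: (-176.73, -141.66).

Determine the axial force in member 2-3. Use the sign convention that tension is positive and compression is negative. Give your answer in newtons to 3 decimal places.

-164.625

N=4 nodes, M=5 members, R=3 reactions → 2N=8, M+R=8
member 0 (0-1): L=5.0118, (cx,cy)=(0.5056,0.8628)
member 1 (0-2): L=4.7510, (cx,cy)=(1.0000,0.0000)
member 2 (1-2): L=4.8592, (cx,cy)=(0.4562,-0.8899)
member 3 (1-3): L=4.2722, (cx,cy)=(0.9985,-0.0538)
member 4 (2-3): L=4.5781, (cx,cy)=(0.4476,0.8943)
solve A·x = −loads:
  F[0-1] = -105.7019 N (compression)
  F[0-2] = -123.2864 N (compression)
  F[1-2] = +108.7276 N (tension)
  F[1-3] = -103.1998 N (compression)
  F[2-3] = -164.6246 N (compression)
  Rx@0 = +176.7300 N
  Ry@0 = +91.1958 N
  Ry@2 = +50.4642 N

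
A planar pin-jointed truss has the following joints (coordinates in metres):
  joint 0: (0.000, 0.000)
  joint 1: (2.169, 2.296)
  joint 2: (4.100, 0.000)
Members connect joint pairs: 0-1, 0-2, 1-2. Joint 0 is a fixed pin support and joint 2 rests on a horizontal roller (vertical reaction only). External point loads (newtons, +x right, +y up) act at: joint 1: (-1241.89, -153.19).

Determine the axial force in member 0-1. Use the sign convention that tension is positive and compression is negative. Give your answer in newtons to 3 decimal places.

-1055.964

N=3 nodes, M=3 members, R=3 reactions → 2N=6, M+R=6
member 0 (0-1): L=3.1585, (cx,cy)=(0.6867,0.7269)
member 1 (0-2): L=4.1000, (cx,cy)=(1.0000,0.0000)
member 2 (1-2): L=3.0001, (cx,cy)=(0.6437,-0.7653)
solve A·x = −loads:
  F[0-1] = -1055.9642 N (compression)
  F[0-2] = -516.7420 N (compression)
  F[1-2] = +802.8267 N (tension)
  Rx@0 = +1241.8900 N
  Ry@0 = +767.6072 N
  Ry@2 = -614.4172 N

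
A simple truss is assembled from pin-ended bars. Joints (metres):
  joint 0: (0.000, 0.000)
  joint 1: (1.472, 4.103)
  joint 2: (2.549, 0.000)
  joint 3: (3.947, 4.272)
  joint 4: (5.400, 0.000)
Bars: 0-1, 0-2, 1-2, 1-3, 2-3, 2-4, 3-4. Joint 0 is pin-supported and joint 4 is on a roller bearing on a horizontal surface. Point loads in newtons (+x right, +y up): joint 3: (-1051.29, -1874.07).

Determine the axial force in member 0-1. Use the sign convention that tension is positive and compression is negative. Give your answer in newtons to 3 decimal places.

-1419.324

N=5 nodes, M=7 members, R=3 reactions → 2N=10, M+R=10
member 0 (0-1): L=4.3591, (cx,cy)=(0.3377,0.9413)
member 1 (0-2): L=2.5490, (cx,cy)=(1.0000,0.0000)
member 2 (1-2): L=4.2420, (cx,cy)=(0.2539,-0.9672)
member 3 (1-3): L=2.4808, (cx,cy)=(0.9977,0.0681)
member 4 (2-3): L=4.4949, (cx,cy)=(0.3110,0.9504)
member 5 (2-4): L=2.8510, (cx,cy)=(1.0000,0.0000)
member 6 (3-4): L=4.5123, (cx,cy)=(0.3220,-0.9467)
solve A·x = −loads:
  F[0-1] = -1419.3244 N (compression)
  F[0-2] = -572.0018 N (compression)
  F[1-2] = +1323.6483 N (tension)
  F[1-3] = -817.2477 N (compression)
  F[2-3] = -1347.0862 N (compression)
  F[2-4] = +183.0260 N (tension)
  F[3-4] = -568.3931 N (compression)
  Rx@0 = +1051.2900 N
  Ry@0 = +1335.9508 N
  Ry@4 = +538.1191 N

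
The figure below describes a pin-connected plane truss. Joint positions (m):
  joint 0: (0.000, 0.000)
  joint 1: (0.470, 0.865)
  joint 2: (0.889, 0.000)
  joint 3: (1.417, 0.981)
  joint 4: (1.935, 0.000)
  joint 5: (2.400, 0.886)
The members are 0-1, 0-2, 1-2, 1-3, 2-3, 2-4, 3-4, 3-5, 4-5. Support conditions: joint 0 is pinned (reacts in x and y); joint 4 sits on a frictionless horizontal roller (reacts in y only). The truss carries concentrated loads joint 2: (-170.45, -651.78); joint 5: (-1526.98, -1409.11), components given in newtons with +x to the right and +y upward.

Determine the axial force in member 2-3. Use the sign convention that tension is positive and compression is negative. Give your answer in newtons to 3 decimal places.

26.818

N=6 nodes, M=9 members, R=3 reactions → 2N=12, M+R=12
member 0 (0-1): L=0.9844, (cx,cy)=(0.4774,0.8787)
member 1 (0-2): L=0.8890, (cx,cy)=(1.0000,0.0000)
member 2 (1-2): L=0.9611, (cx,cy)=(0.4359,-0.9000)
member 3 (1-3): L=0.9541, (cx,cy)=(0.9926,0.1216)
member 4 (2-3): L=1.1141, (cx,cy)=(0.4739,0.8806)
member 5 (2-4): L=1.0460, (cx,cy)=(1.0000,0.0000)
member 6 (3-4): L=1.1094, (cx,cy)=(0.4669,-0.8843)
member 7 (3-5): L=0.9876, (cx,cy)=(0.9954,-0.0962)
member 8 (4-5): L=1.0006, (cx,cy)=(0.4647,0.8855)
solve A·x = −loads:
  F[0-1] = -811.3206 N (compression)
  F[0-2] = -1310.0828 N (compression)
  F[1-2] = +697.9806 N (tension)
  F[1-3] = -696.7954 N (compression)
  F[2-3] = +26.8182 N (tension)
  F[2-4] = -848.0642 N (compression)
  F[3-4] = +151.0025 N (tension)
  F[3-5] = -752.9158 N (compression)
  F[4-5] = -1673.1837 N (compression)
  Rx@0 = +1697.4300 N
  Ry@0 = +712.8837 N
  Ry@4 = +1348.0063 N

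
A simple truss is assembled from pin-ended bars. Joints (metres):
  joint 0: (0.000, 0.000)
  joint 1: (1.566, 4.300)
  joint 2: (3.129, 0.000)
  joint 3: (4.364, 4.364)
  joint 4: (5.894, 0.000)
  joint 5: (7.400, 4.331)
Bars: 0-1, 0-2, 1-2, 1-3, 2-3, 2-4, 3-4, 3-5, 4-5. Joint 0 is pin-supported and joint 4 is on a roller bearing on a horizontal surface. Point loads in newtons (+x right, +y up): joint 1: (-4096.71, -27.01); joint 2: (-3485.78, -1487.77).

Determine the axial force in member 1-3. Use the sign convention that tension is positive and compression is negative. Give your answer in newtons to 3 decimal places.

1398.107

N=6 nodes, M=9 members, R=3 reactions → 2N=12, M+R=12
member 0 (0-1): L=4.5763, (cx,cy)=(0.3422,0.9396)
member 1 (0-2): L=3.1290, (cx,cy)=(1.0000,0.0000)
member 2 (1-2): L=4.5753, (cx,cy)=(0.3416,-0.9398)
member 3 (1-3): L=2.7987, (cx,cy)=(0.9997,0.0229)
member 4 (2-3): L=4.5354, (cx,cy)=(0.2723,0.9622)
member 5 (2-4): L=2.7650, (cx,cy)=(1.0000,0.0000)
member 6 (3-4): L=4.6244, (cx,cy)=(0.3309,-0.9437)
member 7 (3-5): L=3.0362, (cx,cy)=(0.9999,-0.0109)
member 8 (4-5): L=4.5854, (cx,cy)=(0.3284,0.9445)
solve A·x = −loads:
  F[0-1] = -3944.7073 N (compression)
  F[0-2] = -6232.6143 N (compression)
  F[1-2] = +3949.1019 N (tension)
  F[1-3] = +1398.1069 N (tension)
  F[2-3] = -2311.0786 N (compression)
  F[2-4] = -768.4271 N (compression)
  F[3-4] = +2322.5759 N (tension)
  F[3-5] = +0.0000 N (tension)
  F[4-5] = -0.0000 N (compression)
  Rx@0 = +7582.4900 N
  Ry@0 = +3706.5552 N
  Ry@4 = -2191.7752 N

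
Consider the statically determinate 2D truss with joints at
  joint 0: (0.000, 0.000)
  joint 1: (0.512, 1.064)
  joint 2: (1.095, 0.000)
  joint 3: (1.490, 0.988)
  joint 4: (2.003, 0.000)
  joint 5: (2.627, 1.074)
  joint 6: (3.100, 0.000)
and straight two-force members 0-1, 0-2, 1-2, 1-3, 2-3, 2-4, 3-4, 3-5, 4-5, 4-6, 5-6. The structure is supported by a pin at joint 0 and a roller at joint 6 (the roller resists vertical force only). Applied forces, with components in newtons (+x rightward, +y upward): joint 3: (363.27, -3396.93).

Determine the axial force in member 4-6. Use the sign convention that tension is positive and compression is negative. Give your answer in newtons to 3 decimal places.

770.054

N=7 nodes, M=11 members, R=3 reactions → 2N=14, M+R=14
member 0 (0-1): L=1.1808, (cx,cy)=(0.4336,0.9011)
member 1 (0-2): L=1.0950, (cx,cy)=(1.0000,0.0000)
member 2 (1-2): L=1.2133, (cx,cy)=(0.4805,-0.8770)
member 3 (1-3): L=0.9809, (cx,cy)=(0.9970,-0.0775)
member 4 (2-3): L=1.0640, (cx,cy)=(0.3712,0.9285)
member 5 (2-4): L=0.9080, (cx,cy)=(1.0000,0.0000)
member 6 (3-4): L=1.1132, (cx,cy)=(0.4608,-0.8875)
member 7 (3-5): L=1.1402, (cx,cy)=(0.9972,0.0754)
member 8 (4-5): L=1.2421, (cx,cy)=(0.5024,0.8647)
member 9 (4-6): L=1.0970, (cx,cy)=(1.0000,0.0000)
member 10 (5-6): L=1.1735, (cx,cy)=(0.4031,-0.9152)
solve A·x = −loads:
  F[0-1] = -1829.3584 N (compression)
  F[0-2] = +1156.5016 N (tension)
  F[1-2] = +2036.6801 N (tension)
  F[1-3] = -1777.2513 N (compression)
  F[2-3] = -1923.5853 N (compression)
  F[2-4] = +2849.2692 N (tension)
  F[3-4] = -2129.3494 N (compression)
  F[3-5] = -1873.3684 N (compression)
  F[4-5] = +2185.6027 N (tension)
  F[4-6] = +770.0544 N (tension)
  F[5-6] = -1910.5551 N (compression)
  Rx@0 = -363.2700 N
  Ry@0 = +1648.4344 N
  Ry@6 = +1748.4956 N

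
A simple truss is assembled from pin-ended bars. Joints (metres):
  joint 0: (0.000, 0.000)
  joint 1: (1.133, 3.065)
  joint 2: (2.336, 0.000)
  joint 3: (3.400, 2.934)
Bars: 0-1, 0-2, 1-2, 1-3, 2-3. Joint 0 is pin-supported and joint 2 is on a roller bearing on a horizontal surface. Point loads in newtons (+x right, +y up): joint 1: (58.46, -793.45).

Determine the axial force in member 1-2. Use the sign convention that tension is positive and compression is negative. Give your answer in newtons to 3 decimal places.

N=4 nodes, M=5 members, R=3 reactions → 2N=8, M+R=8
member 0 (0-1): L=3.2677, (cx,cy)=(0.3467,0.9380)
member 1 (0-2): L=2.3360, (cx,cy)=(1.0000,0.0000)
member 2 (1-2): L=3.2926, (cx,cy)=(0.3654,-0.9309)
member 3 (1-3): L=2.2708, (cx,cy)=(0.9983,-0.0577)
member 4 (2-3): L=3.1210, (cx,cy)=(0.3409,0.9401)
solve A·x = −loads:
  F[0-1] = -353.8607 N (compression)
  F[0-2] = +181.1528 N (tension)
  F[1-2] = -495.8185 N (compression)
  F[1-3] = +0.0000 N (tension)
  F[2-3] = -0.0000 N (compression)
  Rx@0 = -58.4600 N
  Ry@0 = +331.9094 N
  Ry@2 = +461.5406 N

-495.819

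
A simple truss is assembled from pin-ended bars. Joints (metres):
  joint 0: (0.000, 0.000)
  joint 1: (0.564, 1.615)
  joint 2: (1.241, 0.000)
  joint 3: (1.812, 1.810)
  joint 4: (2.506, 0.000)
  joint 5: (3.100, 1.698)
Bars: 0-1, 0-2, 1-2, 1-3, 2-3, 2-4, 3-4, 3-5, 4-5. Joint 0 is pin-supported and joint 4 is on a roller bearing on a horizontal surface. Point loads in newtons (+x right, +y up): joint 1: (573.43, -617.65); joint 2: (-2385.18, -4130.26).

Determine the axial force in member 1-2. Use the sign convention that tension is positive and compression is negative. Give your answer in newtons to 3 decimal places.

1391.165

N=6 nodes, M=9 members, R=3 reactions → 2N=12, M+R=12
member 0 (0-1): L=1.7106, (cx,cy)=(0.3297,0.9441)
member 1 (0-2): L=1.2410, (cx,cy)=(1.0000,0.0000)
member 2 (1-2): L=1.7512, (cx,cy)=(0.3866,-0.9222)
member 3 (1-3): L=1.2631, (cx,cy)=(0.9880,0.1544)
member 4 (2-3): L=1.8979, (cx,cy)=(0.3009,0.9537)
member 5 (2-4): L=1.2650, (cx,cy)=(1.0000,0.0000)
member 6 (3-4): L=1.9385, (cx,cy)=(0.3580,-0.9337)
member 7 (3-5): L=1.2929, (cx,cy)=(0.9962,-0.0866)
member 8 (4-5): L=1.7989, (cx,cy)=(0.3302,0.9439)
solve A·x = −loads:
  F[0-1] = -2323.9416 N (compression)
  F[0-2] = -1045.5479 N (compression)
  F[1-2] = +1391.1652 N (tension)
  F[1-3] = -1900.2384 N (compression)
  F[2-3] = +2985.5836 N (tension)
  F[2-4] = +979.2337 N (tension)
  F[3-4] = -2735.2059 N (compression)
  F[3-5] = -0.0000 N (tension)
  F[4-5] = +0.0000 N (tension)
  Rx@0 = +1811.7500 N
  Ry@0 = +2194.0007 N
  Ry@4 = +2553.9093 N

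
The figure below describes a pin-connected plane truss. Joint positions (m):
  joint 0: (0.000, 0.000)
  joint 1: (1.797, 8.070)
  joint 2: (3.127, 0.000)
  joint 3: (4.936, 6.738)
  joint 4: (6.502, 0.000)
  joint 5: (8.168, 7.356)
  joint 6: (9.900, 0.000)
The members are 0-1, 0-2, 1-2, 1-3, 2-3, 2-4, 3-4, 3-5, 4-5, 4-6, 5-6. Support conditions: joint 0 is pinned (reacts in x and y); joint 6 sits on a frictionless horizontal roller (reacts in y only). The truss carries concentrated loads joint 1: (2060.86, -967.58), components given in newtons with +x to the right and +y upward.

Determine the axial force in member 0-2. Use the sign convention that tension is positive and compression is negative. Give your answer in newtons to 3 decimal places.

1863.131

N=7 nodes, M=11 members, R=3 reactions → 2N=14, M+R=14
member 0 (0-1): L=8.2677, (cx,cy)=(0.2174,0.9761)
member 1 (0-2): L=3.1270, (cx,cy)=(1.0000,0.0000)
member 2 (1-2): L=8.1789, (cx,cy)=(0.1626,-0.9867)
member 3 (1-3): L=3.4099, (cx,cy)=(0.9205,-0.3906)
member 4 (2-3): L=6.9766, (cx,cy)=(0.2593,0.9658)
member 5 (2-4): L=3.3750, (cx,cy)=(1.0000,0.0000)
member 6 (3-4): L=6.9176, (cx,cy)=(0.2264,-0.9740)
member 7 (3-5): L=3.2906, (cx,cy)=(0.9822,0.1878)
member 8 (4-5): L=7.5423, (cx,cy)=(0.2209,0.9753)
member 9 (4-6): L=3.3980, (cx,cy)=(1.0000,0.0000)
member 10 (5-6): L=7.5572, (cx,cy)=(0.2292,-0.9734)
solve A·x = −loads:
  F[0-1] = +909.7120 N (tension)
  F[0-2] = +1863.1313 N (tension)
  F[1-2] = -1160.4669 N (compression)
  F[1-3] = -1818.9377 N (compression)
  F[2-3] = +1185.5694 N (tension)
  F[2-4] = +1367.0107 N (tension)
  F[3-4] = -2080.8806 N (compression)
  F[3-5] = -912.1738 N (compression)
  F[4-5] = +2078.1920 N (tension)
  F[4-6] = +436.8953 N (tension)
  F[5-6] = -1906.2842 N (compression)
  Rx@0 = -2060.8600 N
  Ry@0 = -887.9636 N
  Ry@6 = +1855.5436 N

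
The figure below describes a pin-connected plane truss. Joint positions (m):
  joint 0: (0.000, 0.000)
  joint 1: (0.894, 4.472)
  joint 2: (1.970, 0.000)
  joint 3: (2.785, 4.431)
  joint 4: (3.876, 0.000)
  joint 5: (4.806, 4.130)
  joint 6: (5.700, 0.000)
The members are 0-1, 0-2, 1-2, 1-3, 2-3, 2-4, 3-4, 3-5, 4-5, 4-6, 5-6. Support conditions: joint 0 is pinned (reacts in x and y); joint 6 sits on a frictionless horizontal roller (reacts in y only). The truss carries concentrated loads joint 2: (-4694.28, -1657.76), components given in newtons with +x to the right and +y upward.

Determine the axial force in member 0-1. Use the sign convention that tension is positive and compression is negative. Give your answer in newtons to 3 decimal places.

-1106.279

N=7 nodes, M=11 members, R=3 reactions → 2N=14, M+R=14
member 0 (0-1): L=4.5605, (cx,cy)=(0.1960,0.9806)
member 1 (0-2): L=1.9700, (cx,cy)=(1.0000,0.0000)
member 2 (1-2): L=4.5996, (cx,cy)=(0.2339,-0.9723)
member 3 (1-3): L=1.8914, (cx,cy)=(0.9998,-0.0217)
member 4 (2-3): L=4.5053, (cx,cy)=(0.1809,0.9835)
member 5 (2-4): L=1.9060, (cx,cy)=(1.0000,0.0000)
member 6 (3-4): L=4.5633, (cx,cy)=(0.2391,-0.9710)
member 7 (3-5): L=2.0433, (cx,cy)=(0.9891,-0.1473)
member 8 (4-5): L=4.2334, (cx,cy)=(0.2197,0.9756)
member 9 (4-6): L=1.8240, (cx,cy)=(1.0000,0.0000)
member 10 (5-6): L=4.2257, (cx,cy)=(0.2116,-0.9774)
solve A·x = −loads:
  F[0-1] = -1106.2794 N (compression)
  F[0-2] = -4477.4141 N (compression)
  F[1-2] = +1126.4872 N (tension)
  F[1-3] = -480.5003 N (compression)
  F[2-3] = +571.9658 N (tension)
  F[2-4] = +376.9206 N (tension)
  F[3-4] = -552.5040 N (compression)
  F[3-5] = -247.5287 N (compression)
  F[4-5] = +549.9148 N (tension)
  F[4-6] = +124.0225 N (tension)
  F[5-6] = -586.2147 N (compression)
  Rx@0 = +4694.2800 N
  Ry@0 = +1084.8149 N
  Ry@6 = +572.9451 N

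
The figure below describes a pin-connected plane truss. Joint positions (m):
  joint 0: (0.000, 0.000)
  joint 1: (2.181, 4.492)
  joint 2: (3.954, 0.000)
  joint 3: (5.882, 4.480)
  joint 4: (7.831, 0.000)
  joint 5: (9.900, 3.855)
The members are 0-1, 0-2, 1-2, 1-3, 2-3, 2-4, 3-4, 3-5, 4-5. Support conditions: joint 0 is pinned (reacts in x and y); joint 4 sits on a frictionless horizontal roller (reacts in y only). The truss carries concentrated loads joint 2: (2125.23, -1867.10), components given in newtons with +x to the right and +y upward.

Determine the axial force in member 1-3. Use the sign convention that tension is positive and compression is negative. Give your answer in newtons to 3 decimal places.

N=6 nodes, M=9 members, R=3 reactions → 2N=12, M+R=12
member 0 (0-1): L=4.9935, (cx,cy)=(0.4368,0.8996)
member 1 (0-2): L=3.9540, (cx,cy)=(1.0000,0.0000)
member 2 (1-2): L=4.8292, (cx,cy)=(0.3671,-0.9302)
member 3 (1-3): L=3.7010, (cx,cy)=(1.0000,-0.0032)
member 4 (2-3): L=4.8773, (cx,cy)=(0.3953,0.9186)
member 5 (2-4): L=3.8770, (cx,cy)=(1.0000,0.0000)
member 6 (3-4): L=4.8856, (cx,cy)=(0.3989,-0.9170)
member 7 (3-5): L=4.0663, (cx,cy)=(0.9881,-0.1537)
member 8 (4-5): L=4.3751, (cx,cy)=(0.4729,0.8811)
solve A·x = −loads:
  F[0-1] = -1027.5656 N (compression)
  F[0-2] = +2574.0395 N (tension)
  F[1-2] = +996.6090 N (tension)
  F[1-3] = -814.7071 N (compression)
  F[2-3] = +1023.4475 N (tension)
  F[2-4] = +410.1293 N (tension)
  F[3-4] = -1028.0781 N (compression)
  F[3-5] = -0.0000 N (compression)
  F[4-5] = +0.0000 N (tension)
  Rx@0 = -2125.2300 N
  Ry@0 = +924.3707 N
  Ry@4 = +942.7293 N

-814.707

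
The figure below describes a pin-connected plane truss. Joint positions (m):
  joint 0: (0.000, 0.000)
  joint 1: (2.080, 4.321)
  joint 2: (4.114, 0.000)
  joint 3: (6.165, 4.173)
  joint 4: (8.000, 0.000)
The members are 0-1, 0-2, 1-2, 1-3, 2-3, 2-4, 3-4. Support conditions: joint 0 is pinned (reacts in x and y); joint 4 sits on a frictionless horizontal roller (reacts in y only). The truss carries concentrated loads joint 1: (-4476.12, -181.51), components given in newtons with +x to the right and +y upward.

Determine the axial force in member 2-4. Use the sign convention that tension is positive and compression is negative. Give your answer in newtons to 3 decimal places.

-1042.371

N=5 nodes, M=7 members, R=3 reactions → 2N=10, M+R=10
member 0 (0-1): L=4.7956, (cx,cy)=(0.4337,0.9010)
member 1 (0-2): L=4.1140, (cx,cy)=(1.0000,0.0000)
member 2 (1-2): L=4.7758, (cx,cy)=(0.4259,-0.9048)
member 3 (1-3): L=4.0877, (cx,cy)=(0.9993,-0.0362)
member 4 (2-3): L=4.6498, (cx,cy)=(0.4411,0.8975)
member 5 (2-4): L=3.8860, (cx,cy)=(1.0000,0.0000)
member 6 (3-4): L=4.5586, (cx,cy)=(0.4025,-0.9154)
solve A·x = −loads:
  F[0-1] = -2832.2595 N (compression)
  F[0-2] = -3247.6724 N (compression)
  F[1-2] = +2533.1210 N (tension)
  F[1-3] = +2170.2445 N (tension)
  F[2-3] = -2553.7567 N (compression)
  F[2-4] = -1042.3713 N (compression)
  F[3-4] = +2589.5316 N (tension)
  Rx@0 = +4476.1200 N
  Ry@0 = +2551.9817 N
  Ry@4 = -2370.4717 N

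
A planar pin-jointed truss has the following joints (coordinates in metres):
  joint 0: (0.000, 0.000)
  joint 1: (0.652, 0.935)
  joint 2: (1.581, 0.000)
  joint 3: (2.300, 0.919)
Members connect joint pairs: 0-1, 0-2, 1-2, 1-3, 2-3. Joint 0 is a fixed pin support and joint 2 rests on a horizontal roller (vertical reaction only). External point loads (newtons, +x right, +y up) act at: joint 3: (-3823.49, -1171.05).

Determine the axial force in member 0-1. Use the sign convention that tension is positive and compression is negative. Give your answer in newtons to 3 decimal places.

N=4 nodes, M=5 members, R=3 reactions → 2N=8, M+R=8
member 0 (0-1): L=1.1399, (cx,cy)=(0.5720,0.8203)
member 1 (0-2): L=1.5810, (cx,cy)=(1.0000,0.0000)
member 2 (1-2): L=1.3181, (cx,cy)=(0.7048,-0.7094)
member 3 (1-3): L=1.6481, (cx,cy)=(1.0000,-0.0097)
member 4 (2-3): L=1.1668, (cx,cy)=(0.6162,0.7876)
solve A·x = −loads:
  F[0-1] = -2060.2523 N (compression)
  F[0-2] = -2645.0474 N (compression)
  F[1-2] = +2421.7766 N (tension)
  F[1-3] = -2885.5122 N (compression)
  F[2-3] = -1522.4357 N (compression)
  Rx@0 = +3823.4900 N
  Ry@0 = +1689.9446 N
  Ry@2 = -518.8946 N

-2060.252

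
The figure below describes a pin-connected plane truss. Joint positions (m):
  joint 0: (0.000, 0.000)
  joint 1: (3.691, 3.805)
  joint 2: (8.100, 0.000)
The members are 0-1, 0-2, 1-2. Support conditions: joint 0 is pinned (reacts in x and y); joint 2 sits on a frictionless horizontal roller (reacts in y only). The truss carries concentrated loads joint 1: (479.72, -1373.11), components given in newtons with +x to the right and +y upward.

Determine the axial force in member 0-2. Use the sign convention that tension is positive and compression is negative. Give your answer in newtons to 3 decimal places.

N=3 nodes, M=3 members, R=3 reactions → 2N=6, M+R=6
member 0 (0-1): L=5.3011, (cx,cy)=(0.6963,0.7178)
member 1 (0-2): L=8.1000, (cx,cy)=(1.0000,0.0000)
member 2 (1-2): L=5.8239, (cx,cy)=(0.7571,-0.6533)
solve A·x = −loads:
  F[0-1] = -727.3321 N (compression)
  F[0-2] = +986.1413 N (tension)
  F[1-2] = -1302.5960 N (compression)
  Rx@0 = -479.7200 N
  Ry@0 = +522.0626 N
  Ry@2 = +851.0474 N

986.141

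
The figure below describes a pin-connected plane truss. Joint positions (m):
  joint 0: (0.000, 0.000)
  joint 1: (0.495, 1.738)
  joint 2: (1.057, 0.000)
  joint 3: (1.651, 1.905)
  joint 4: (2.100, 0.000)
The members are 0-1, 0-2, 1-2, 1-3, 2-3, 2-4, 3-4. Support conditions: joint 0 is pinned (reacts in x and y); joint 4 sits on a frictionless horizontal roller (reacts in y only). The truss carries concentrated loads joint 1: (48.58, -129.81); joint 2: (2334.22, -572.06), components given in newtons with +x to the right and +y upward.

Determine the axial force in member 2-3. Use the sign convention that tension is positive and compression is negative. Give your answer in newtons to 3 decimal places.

N=5 nodes, M=7 members, R=3 reactions → 2N=10, M+R=10
member 0 (0-1): L=1.8071, (cx,cy)=(0.2739,0.9618)
member 1 (0-2): L=1.0570, (cx,cy)=(1.0000,0.0000)
member 2 (1-2): L=1.8266, (cx,cy)=(0.3077,-0.9515)
member 3 (1-3): L=1.1680, (cx,cy)=(0.9897,0.1430)
member 4 (2-3): L=1.9955, (cx,cy)=(0.2977,0.9547)
member 5 (2-4): L=1.0430, (cx,cy)=(1.0000,0.0000)
member 6 (3-4): L=1.9572, (cx,cy)=(0.2294,-0.9733)
solve A·x = −loads:
  F[0-1] = -356.7748 N (compression)
  F[0-2] = +2480.5267 N (tension)
  F[1-2] = +192.9669 N (tension)
  F[1-3] = -207.8128 N (compression)
  F[2-3] = +406.8996 N (tension)
  F[2-4] = +84.5536 N (tension)
  F[3-4] = -368.5704 N (compression)
  Rx@0 = -2382.8000 N
  Ry@0 = +343.1293 N
  Ry@4 = +358.7407 N

406.900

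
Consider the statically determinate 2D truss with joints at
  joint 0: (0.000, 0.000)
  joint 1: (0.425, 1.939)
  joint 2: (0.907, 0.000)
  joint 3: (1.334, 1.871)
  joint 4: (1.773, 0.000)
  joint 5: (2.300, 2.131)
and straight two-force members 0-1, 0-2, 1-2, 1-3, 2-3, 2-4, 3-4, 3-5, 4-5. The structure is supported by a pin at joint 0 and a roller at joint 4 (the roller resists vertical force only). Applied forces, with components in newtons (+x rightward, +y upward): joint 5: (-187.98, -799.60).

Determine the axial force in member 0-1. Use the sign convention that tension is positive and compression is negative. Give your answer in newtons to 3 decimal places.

N=6 nodes, M=9 members, R=3 reactions → 2N=12, M+R=12
member 0 (0-1): L=1.9850, (cx,cy)=(0.2141,0.9768)
member 1 (0-2): L=0.9070, (cx,cy)=(1.0000,0.0000)
member 2 (1-2): L=1.9980, (cx,cy)=(0.2412,-0.9705)
member 3 (1-3): L=0.9115, (cx,cy)=(0.9972,-0.0746)
member 4 (2-3): L=1.9191, (cx,cy)=(0.2225,0.9749)
member 5 (2-4): L=0.8660, (cx,cy)=(1.0000,0.0000)
member 6 (3-4): L=1.9218, (cx,cy)=(0.2284,-0.9736)
member 7 (3-5): L=1.0004, (cx,cy)=(0.9656,0.2599)
member 8 (4-5): L=2.1952, (cx,cy)=(0.2401,0.9708)
solve A·x = −loads:
  F[0-1] = +12.0122 N (tension)
  F[0-2] = -190.5518 N (compression)
  F[1-2] = -12.5219 N (compression)
  F[1-3] = +5.6083 N (tension)
  F[2-3] = +12.4645 N (tension)
  F[2-4] = -196.3460 N (compression)
  F[3-4] = -9.1609 N (compression)
  F[3-5] = +10.8308 N (tension)
  F[4-5] = -826.5879 N (compression)
  Rx@0 = +187.9800 N
  Ry@0 = -11.7337 N
  Ry@4 = +811.3337 N

12.012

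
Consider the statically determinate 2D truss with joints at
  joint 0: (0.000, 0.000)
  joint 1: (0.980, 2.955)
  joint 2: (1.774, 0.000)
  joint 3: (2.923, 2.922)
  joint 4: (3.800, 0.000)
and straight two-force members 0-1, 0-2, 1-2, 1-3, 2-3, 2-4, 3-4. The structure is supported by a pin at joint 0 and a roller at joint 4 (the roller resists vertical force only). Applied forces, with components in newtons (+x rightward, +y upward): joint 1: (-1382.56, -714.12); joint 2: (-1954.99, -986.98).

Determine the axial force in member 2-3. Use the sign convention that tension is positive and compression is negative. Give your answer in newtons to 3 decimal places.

-456.847

N=5 nodes, M=7 members, R=3 reactions → 2N=10, M+R=10
member 0 (0-1): L=3.1133, (cx,cy)=(0.3148,0.9492)
member 1 (0-2): L=1.7740, (cx,cy)=(1.0000,0.0000)
member 2 (1-2): L=3.0598, (cx,cy)=(0.2595,-0.9657)
member 3 (1-3): L=1.9433, (cx,cy)=(0.9999,-0.0170)
member 4 (2-3): L=3.1398, (cx,cy)=(0.3659,0.9306)
member 5 (2-4): L=2.0260, (cx,cy)=(1.0000,0.0000)
member 6 (3-4): L=3.0508, (cx,cy)=(0.2875,-0.9578)
solve A·x = −loads:
  F[0-1] = -2245.4399 N (compression)
  F[0-2] = -2630.7260 N (compression)
  F[1-2] = +1462.2269 N (tension)
  F[1-3] = +296.3412 N (tension)
  F[2-3] = -456.8474 N (compression)
  F[2-4] = -129.1161 N (compression)
  F[3-4] = +449.1492 N (tension)
  Rx@0 = +3337.5500 N
  Ry@0 = +2131.2907 N
  Ry@4 = -430.1907 N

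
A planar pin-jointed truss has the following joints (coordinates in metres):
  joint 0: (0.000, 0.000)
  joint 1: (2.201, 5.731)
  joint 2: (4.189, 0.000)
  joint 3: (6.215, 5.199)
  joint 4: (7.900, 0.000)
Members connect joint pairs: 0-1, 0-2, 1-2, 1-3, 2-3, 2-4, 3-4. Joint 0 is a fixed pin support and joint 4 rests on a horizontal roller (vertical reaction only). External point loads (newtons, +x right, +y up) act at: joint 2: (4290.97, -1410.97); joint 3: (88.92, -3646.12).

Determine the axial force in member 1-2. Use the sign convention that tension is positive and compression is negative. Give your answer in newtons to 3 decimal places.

N=5 nodes, M=7 members, R=3 reactions → 2N=10, M+R=10
member 0 (0-1): L=6.1391, (cx,cy)=(0.3585,0.9335)
member 1 (0-2): L=4.1890, (cx,cy)=(1.0000,0.0000)
member 2 (1-2): L=6.0660, (cx,cy)=(0.3277,-0.9448)
member 3 (1-3): L=4.0491, (cx,cy)=(0.9913,-0.1314)
member 4 (2-3): L=5.5798, (cx,cy)=(0.3631,0.9318)
member 5 (2-4): L=3.7110, (cx,cy)=(1.0000,0.0000)
member 6 (3-4): L=5.4652, (cx,cy)=(0.3083,-0.9513)
solve A·x = −loads:
  F[0-1] = -1480.3783 N (compression)
  F[0-2] = +4910.6361 N (tension)
  F[1-2] = +1611.2833 N (tension)
  F[1-3] = -1068.0671 N (compression)
  F[2-3] = -119.4800 N (compression)
  F[2-4] = +1191.1108 N (tension)
  F[3-4] = -3863.3257 N (compression)
  Rx@0 = -4379.8900 N
  Ry@0 = +1381.9654 N
  Ry@4 = +3675.1246 N

1611.283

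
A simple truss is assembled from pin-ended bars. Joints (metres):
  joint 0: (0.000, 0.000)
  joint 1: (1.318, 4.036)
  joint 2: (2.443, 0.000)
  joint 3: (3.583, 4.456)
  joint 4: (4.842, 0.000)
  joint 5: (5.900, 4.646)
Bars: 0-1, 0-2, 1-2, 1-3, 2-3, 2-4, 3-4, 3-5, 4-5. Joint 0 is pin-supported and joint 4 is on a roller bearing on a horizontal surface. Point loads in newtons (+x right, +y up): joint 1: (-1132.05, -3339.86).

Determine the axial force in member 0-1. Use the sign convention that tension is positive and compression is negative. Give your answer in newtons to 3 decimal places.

-3549.721

N=6 nodes, M=9 members, R=3 reactions → 2N=12, M+R=12
member 0 (0-1): L=4.2458, (cx,cy)=(0.3104,0.9506)
member 1 (0-2): L=2.4430, (cx,cy)=(1.0000,0.0000)
member 2 (1-2): L=4.1899, (cx,cy)=(0.2685,-0.9633)
member 3 (1-3): L=2.3036, (cx,cy)=(0.9832,0.1823)
member 4 (2-3): L=4.5995, (cx,cy)=(0.2479,0.9688)
member 5 (2-4): L=2.3990, (cx,cy)=(1.0000,0.0000)
member 6 (3-4): L=4.6304, (cx,cy)=(0.2719,-0.9623)
member 7 (3-5): L=2.3248, (cx,cy)=(0.9967,0.0817)
member 8 (4-5): L=4.7649, (cx,cy)=(0.2220,0.9750)
solve A·x = −loads:
  F[0-1] = -3549.7207 N (compression)
  F[0-2] = -30.1179 N (compression)
  F[1-2] = +39.5615 N (tension)
  F[1-3] = +19.8277 N (tension)
  F[2-3] = -39.3361 N (compression)
  F[2-4] = -9.7459 N (compression)
  F[3-4] = +35.8440 N (tension)
  F[3-5] = +0.0000 N (tension)
  F[4-5] = -0.0000 N (compression)
  Rx@0 = +1132.0500 N
  Ry@0 = +3374.3537 N
  Ry@4 = -34.4937 N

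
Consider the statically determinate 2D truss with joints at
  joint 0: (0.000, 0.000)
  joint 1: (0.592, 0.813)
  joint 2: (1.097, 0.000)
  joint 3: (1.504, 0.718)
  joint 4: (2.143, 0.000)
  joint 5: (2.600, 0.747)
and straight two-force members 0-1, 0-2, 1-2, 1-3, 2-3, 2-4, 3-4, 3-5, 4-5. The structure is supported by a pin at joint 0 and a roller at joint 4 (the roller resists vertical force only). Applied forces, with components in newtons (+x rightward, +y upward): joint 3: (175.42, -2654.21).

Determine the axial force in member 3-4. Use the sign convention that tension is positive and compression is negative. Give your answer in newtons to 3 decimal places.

N=6 nodes, M=9 members, R=3 reactions → 2N=12, M+R=12
member 0 (0-1): L=1.0057, (cx,cy)=(0.5886,0.8084)
member 1 (0-2): L=1.0970, (cx,cy)=(1.0000,0.0000)
member 2 (1-2): L=0.9571, (cx,cy)=(0.5276,-0.8495)
member 3 (1-3): L=0.9169, (cx,cy)=(0.9946,-0.1036)
member 4 (2-3): L=0.8253, (cx,cy)=(0.4931,0.8700)
member 5 (2-4): L=1.0460, (cx,cy)=(1.0000,0.0000)
member 6 (3-4): L=0.9612, (cx,cy)=(0.6648,-0.7470)
member 7 (3-5): L=1.0964, (cx,cy)=(0.9997,0.0265)
member 8 (4-5): L=0.8757, (cx,cy)=(0.5219,0.8530)
solve A·x = −loads:
  F[0-1] = -906.3168 N (compression)
  F[0-2] = +708.9184 N (tension)
  F[1-2] = +992.1118 N (tension)
  F[1-3] = -1062.7042 N (compression)
  F[2-3] = -968.7442 N (compression)
  F[2-4] = +1710.1267 N (tension)
  F[3-4] = -2572.3318 N (compression)
  F[3-5] = +0.0000 N (tension)
  F[4-5] = -0.0000 N (compression)
  Rx@0 = -175.4200 N
  Ry@0 = +732.6592 N
  Ry@4 = +1921.5508 N

-2572.332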